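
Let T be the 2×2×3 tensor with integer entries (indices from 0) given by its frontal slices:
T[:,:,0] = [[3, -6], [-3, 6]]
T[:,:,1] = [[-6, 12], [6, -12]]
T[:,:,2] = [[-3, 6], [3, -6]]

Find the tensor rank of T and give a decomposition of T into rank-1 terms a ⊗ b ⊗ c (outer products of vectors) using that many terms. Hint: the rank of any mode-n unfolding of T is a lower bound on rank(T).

rank(T) = 1

Lower bound: T ≠ 0 (e.g. T[0,0,0] = 3), so rank(T) ≥ 1.
Upper bound: if T = a ⊗ b ⊗ c then every fibre of T is a multiple of the corresponding factor, so read the factors off the fibres through the nonzero entry T[0,0,0] = 3.
The mode-1 fibre T[:,0,0] = [3, -3] gives a = [1, -1] (primitive direction); the mode-2 fibre T[0,:,0] = [3, -6] gives b = [1, -2]; then c[k] = T[0,0,k] / (a[0]·b[0]) = [3, -6, -3] / 1 = [3, -6, -3].
Expanding [1, -1] ⊗ [1, -2] ⊗ [3, -6, -3] reproduces all 12 entries of T, so T = [1, -1] ⊗ [1, -2] ⊗ [3, -6, -3] and rank(T) ≤ 1.
These bounds meet, so rank(T) = 1.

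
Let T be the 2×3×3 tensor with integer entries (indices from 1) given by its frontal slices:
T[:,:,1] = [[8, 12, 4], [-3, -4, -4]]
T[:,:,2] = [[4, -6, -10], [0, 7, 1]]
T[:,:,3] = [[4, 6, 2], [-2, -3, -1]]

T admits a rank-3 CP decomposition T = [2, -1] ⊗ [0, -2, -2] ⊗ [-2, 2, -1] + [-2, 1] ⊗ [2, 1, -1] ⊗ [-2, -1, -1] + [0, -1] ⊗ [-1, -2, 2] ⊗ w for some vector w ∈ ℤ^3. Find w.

Subtract the known terms from T to get the rank-1 residual R = [0, -1] ⊗ [-1, -2, 2] ⊗ w, so R[i,j,k] = a[i]·b[j]·w[k]. Pick indices with nonzero a[2]·b[1] = (-1)·(-1) = 1. Only the fibre through (2,1,·) is needed: R[2,1,:] = T[2,1,:] − Σₗ aₗ[2]bₗ[1]cₗ = [-3, 0, -2] − (-1)·(0)·[-2, 2, -1] − (1)·(2)·[-2, -1, -1] = [1, 2, 0]. Then w[k] = R[2,1,k] / 1 for each k, giving w = [1, 2, 0] / 1 = [1, 2, 0].

w = [1, 2, 0]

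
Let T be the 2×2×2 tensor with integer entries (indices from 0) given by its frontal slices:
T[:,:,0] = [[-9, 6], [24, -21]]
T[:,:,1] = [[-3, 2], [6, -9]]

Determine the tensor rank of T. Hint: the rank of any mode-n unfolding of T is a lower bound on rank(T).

2

Lower bound: the mode-3 unfolding of T (rows indexed by k, columns by (i,j) = (0,0), (0,1), (1,0), (1,1)) is [[-9, 6, 24, -21], [-3, 2, 6, -9]].
There the 2×2 minor on rows k ∈ {0, 1}, columns (i,j) ∈ {(0,0), (1,0)} is det [[-9, 24], [-3, 6]] = 18 ≠ 0, so this unfolding has rank ≥ 2; CP rank is at least every unfolding rank, so rank(T) ≥ 2. (This is only a lower bound: in general the CP rank may exceed every unfolding rank, so we still need to exhibit 2 rank-1 terms summing to T.)
Upper bound — finding two terms. Write S_k = T[:,:,k] for the frontal slices: S₀ = [[-9, 6], [24, -21]], S₁ = [[-3, 2], [6, -9]].
If T = a₁ ⊗ b₁ ⊗ c₁ + a₂ ⊗ b₂ ⊗ c₂ then each S_k = c₁[k]·a₁b₁ᵀ + c₂[k]·a₂b₂ᵀ. S₀ and S₁ are linearly independent, so a₁b₁ᵀ and a₂b₂ᵀ must span the same plane of matrices: they are the rank-1 matrices of the form x·S₀ + y·S₁.
det(x·S₀ + y·S₁) is 45·x² + 60·xy + 15·y² = 15·(x + y)(3·x + y), vanishing at (x:y) = (1:-1) and (1:-3).
M₁ = S₀ − S₁ = [[-6, 4], [18, -12]] = (-2)·(1, -3)(3, -2)ᵀ and M₂ = S₀ − 3·S₁ = [[0, 0], [6, 6]] = 6·(0, 1)(1, 1)ᵀ, so take a₁ = (1, -3), b₁ = (3, -2), a₂ = (0, 1), b₂ = (1, 1).
Each slice is an integer combination of E₁ = a₁b₁ᵀ and E₂ = a₂b₂ᵀ: S₀ = −3·E₁ − 3·E₂, S₁ = −E₁ − 3·E₂; reading off coefficients, c₁ = (-3, -1) and c₂ = (-3, -3).
Hence T = (1, -3) ⊗ (3, -2) ⊗ (-3, -1) + (0, 1) ⊗ (1, 1) ⊗ (-3, -3), so rank(T) ≤ 2.
These bounds meet, so rank(T) = 2.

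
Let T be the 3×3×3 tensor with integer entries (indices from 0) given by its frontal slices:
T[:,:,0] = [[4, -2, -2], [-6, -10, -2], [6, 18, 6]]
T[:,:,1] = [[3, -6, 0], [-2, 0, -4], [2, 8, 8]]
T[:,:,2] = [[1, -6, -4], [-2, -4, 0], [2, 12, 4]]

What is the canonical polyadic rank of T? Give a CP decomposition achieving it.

Lower bound: the mode-3 unfolding of T (rows indexed by k, columns by (i,j) = (0,0), (0,1), (0,2), (1,0), (1,1), (1,2), (2,0), (2,1), (2,2)) is [[4, -2, -2, -6, -10, -2, 6, 18, 6], [3, -6, 0, -2, 0, -4, 2, 8, 8], [1, -6, -4, -2, -4, 0, 2, 12, 4]].
There the 3×3 minor on rows k ∈ {0, 1, 2}, columns (i,j) ∈ {(0,0), (0,1), (0,2)} is det [[4, -2, -2], [3, -6, 0], [1, -6, -4]] = 96 ≠ 0, so this unfolding has rank ≥ 3; CP rank is at least every unfolding rank, so rank(T) ≥ 3. (This is only a lower bound: in general the CP rank may exceed every unfolding rank, so we still need to exhibit 3 rank-1 terms summing to T.)
Upper bound: T is a sum of 3 rank-1 terms, T = (1, -2, 2) ⊗ (1, 2, 0) ⊗ (2, -1, 1) + (1, -1, 1) ⊗ (1, 1, 1) ⊗ (2, 4, 0) + (1, 0, -1) ⊗ (0, 2, 1) ⊗ (-4, -4, -4) (one valid choice — decompositions are not unique — normalised so each a, b is primitive with positive first nonzero entry; check it by expanding all entries), so rank(T) ≤ 3.
These bounds meet, so rank(T) = 3.
Check entry T[0,2,1] = 0: (1)·(0)·(-1) + (1)·(1)·(4) + (1)·(1)·(-4) = 0.

rank(T) = 3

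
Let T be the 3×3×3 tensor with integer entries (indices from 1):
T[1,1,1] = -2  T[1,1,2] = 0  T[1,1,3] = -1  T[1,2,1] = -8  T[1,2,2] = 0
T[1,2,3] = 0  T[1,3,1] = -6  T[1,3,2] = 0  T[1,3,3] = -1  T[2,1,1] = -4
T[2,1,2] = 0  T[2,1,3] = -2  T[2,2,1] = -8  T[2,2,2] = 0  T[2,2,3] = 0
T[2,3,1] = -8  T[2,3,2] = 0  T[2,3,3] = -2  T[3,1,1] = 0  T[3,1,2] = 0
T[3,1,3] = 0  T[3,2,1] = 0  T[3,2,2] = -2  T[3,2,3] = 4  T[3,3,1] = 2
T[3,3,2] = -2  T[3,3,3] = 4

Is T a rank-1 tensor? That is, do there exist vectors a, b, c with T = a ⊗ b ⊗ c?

No

The mode-2 unfolding of T (rows indexed by j, columns by (i,k) = (1,1), (1,2), (1,3), (2,1), (2,2), (2,3), (3,1), (3,2), (3,3)) is [[-2, 0, -1, -4, 0, -2, 0, 0, 0], [-8, 0, 0, -8, 0, 0, 0, -2, 4], [-6, 0, -1, -8, 0, -2, 2, -2, 4]].
There the 3×3 minor on rows j ∈ {1, 2, 3}, columns (i,k) ∈ {(1,1), (1,3), (3,1)} is det [[-2, -1, 0], [-8, 0, 0], [-6, -1, 2]] = -16 ≠ 0, so this unfolding has rank ≥ 3; CP rank is at least every unfolding rank, so rank(T) ≥ 3.
In particular rank(T) ≥ 3 > 1, so T is not rank-1.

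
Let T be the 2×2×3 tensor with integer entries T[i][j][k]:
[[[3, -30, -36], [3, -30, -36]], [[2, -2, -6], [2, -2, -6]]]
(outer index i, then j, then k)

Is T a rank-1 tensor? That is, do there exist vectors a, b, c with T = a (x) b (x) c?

The mode-3 unfolding of T (rows indexed by k, columns by (i,j) = (0,0), (0,1), (1,0), (1,1)) is [[3, 3, 2, 2], [-30, -30, -2, -2], [-36, -36, -6, -6]].
There the 2×2 minor on rows k ∈ {0, 1}, columns (i,j) ∈ {(0,0), (1,0)} is det [[3, 2], [-30, -2]] = 54 ≠ 0, so this unfolding has rank ≥ 2; CP rank is at least every unfolding rank, so rank(T) ≥ 2.
In particular rank(T) ≥ 2 > 1, so T is not rank-1.

No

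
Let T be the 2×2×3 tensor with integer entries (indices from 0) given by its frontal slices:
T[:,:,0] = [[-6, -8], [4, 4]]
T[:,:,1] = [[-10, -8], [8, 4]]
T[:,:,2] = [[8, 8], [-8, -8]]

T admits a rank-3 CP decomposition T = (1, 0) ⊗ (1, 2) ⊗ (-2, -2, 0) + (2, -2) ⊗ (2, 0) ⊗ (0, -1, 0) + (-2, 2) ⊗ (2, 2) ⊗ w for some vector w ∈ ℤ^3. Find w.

w = (1, 1, -2)

Subtract the known terms from T to get the rank-1 residual R = (-2, 2) ⊗ (2, 2) ⊗ w, so R[i,j,k] = a[i]·b[j]·w[k]. Pick indices with nonzero a[0]·b[0] = (-2)·(2) = -4. Only the fibre through (0,0,·) is needed: R[0,0,:] = T[0,0,:] − Σₗ aₗ[0]bₗ[0]cₗ = [-6, -10, 8] − (1)·(1)·(-2, -2, 0) − (2)·(2)·(0, -1, 0) = [-4, -4, 8]. Then w[k] = R[0,0,k] / -4 for each k, giving w = [-4, -4, 8] / -4 = (1, 1, -2).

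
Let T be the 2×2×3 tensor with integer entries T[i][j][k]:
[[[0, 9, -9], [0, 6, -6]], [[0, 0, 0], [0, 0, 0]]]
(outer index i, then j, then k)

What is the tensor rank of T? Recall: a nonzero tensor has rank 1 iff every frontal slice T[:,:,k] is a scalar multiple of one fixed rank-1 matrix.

Lower bound: T ≠ 0 (e.g. T[0,0,1] = 9), so rank(T) ≥ 1.
Upper bound: if T = a ⊗ b ⊗ c then every fibre of T is a multiple of the corresponding factor, so read the factors off the fibres through the nonzero entry T[0,0,1] = 9.
The mode-1 fibre T[:,0,1] = [9, 0] gives a = (1, 0) (primitive direction); the mode-2 fibre T[0,:,1] = [9, 6] gives b = (3, 2); then c[k] = T[0,0,k] / (a[0]·b[0]) = [0, 9, -9] / 3 = (0, 3, -3).
Expanding (1, 0) ⊗ (3, 2) ⊗ (0, 3, -3) reproduces all 12 entries of T, so T = (1, 0) ⊗ (3, 2) ⊗ (0, 3, -3) and rank(T) ≤ 1.
These bounds meet, so rank(T) = 1.
Check entry T[0,1,0] = 0: (1)·(2)·(0) = 0.

1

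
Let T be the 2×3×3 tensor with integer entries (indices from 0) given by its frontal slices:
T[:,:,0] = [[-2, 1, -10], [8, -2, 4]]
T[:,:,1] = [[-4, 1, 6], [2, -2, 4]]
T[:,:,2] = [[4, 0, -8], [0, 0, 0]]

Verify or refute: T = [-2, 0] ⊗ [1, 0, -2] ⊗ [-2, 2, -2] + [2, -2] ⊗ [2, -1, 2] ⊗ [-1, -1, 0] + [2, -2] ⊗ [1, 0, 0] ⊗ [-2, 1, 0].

No

Reconstruct entry (0,0,0) from the claimed factors: Σₗ aₗ[0]bₗ[0]cₗ[0] = (-2)·(1)·(-2) + (2)·(2)·(-1) + (2)·(1)·(-2) = -4, but T[0,0,0] = -2. The claim is false.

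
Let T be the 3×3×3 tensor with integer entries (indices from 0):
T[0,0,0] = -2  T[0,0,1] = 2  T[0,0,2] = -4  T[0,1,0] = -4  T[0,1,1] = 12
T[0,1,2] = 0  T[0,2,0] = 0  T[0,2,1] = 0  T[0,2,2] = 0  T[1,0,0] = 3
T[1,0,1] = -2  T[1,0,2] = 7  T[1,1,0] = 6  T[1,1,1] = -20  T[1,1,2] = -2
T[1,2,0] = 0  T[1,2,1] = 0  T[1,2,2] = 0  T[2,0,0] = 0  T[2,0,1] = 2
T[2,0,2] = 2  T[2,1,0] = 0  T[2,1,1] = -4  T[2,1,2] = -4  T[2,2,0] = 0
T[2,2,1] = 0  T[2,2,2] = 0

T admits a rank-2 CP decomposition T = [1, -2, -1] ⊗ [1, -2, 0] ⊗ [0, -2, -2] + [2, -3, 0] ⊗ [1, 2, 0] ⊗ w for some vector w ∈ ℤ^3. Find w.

Subtract the known terms from T to get the rank-1 residual R = [2, -3, 0] ⊗ [1, 2, 0] ⊗ w, so R[i,j,k] = a[i]·b[j]·w[k]. Pick indices with nonzero a[0]·b[0] = (2)·(1) = 2. Only the fibre through (0,0,·) is needed: R[0,0,:] = T[0,0,:] − Σₗ aₗ[0]bₗ[0]cₗ = [-2, 2, -4] − (1)·(1)·[0, -2, -2] = [-2, 4, -2]. Then w[k] = R[0,0,k] / 2 for each k, giving w = [-2, 4, -2] / 2 = [-1, 2, -1].

w = [-1, 2, -1]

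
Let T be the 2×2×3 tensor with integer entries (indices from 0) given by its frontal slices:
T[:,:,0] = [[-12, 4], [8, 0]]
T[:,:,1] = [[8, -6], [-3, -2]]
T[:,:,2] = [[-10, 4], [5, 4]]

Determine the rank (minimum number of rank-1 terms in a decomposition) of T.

Lower bound: the mode-3 unfolding of T (rows indexed by k, columns by (i,j) = (0,0), (0,1), (1,0), (1,1)) is [[-12, 4, 8, 0], [8, -6, -3, -2], [-10, 4, 5, 4]].
There the 3×3 minor on rows k ∈ {0, 1, 2}, columns (i,j) ∈ {(0,0), (0,1), (1,0)} is det [[-12, 4, 8], [8, -6, -3], [-10, 4, 5]] = -48 ≠ 0, so this unfolding has rank ≥ 3; CP rank is at least every unfolding rank, so rank(T) ≥ 3. (Flattening ranks never certify an upper bound on CP rank; for that we must actually write T with 3 rank-1 terms.)
Upper bound: T is a sum of 3 rank-1 terms, T = [1, -1] ⊗ [1, 1] ⊗ [-4, 2, -4] + [2, -1] ⊗ [1, -1] ⊗ [-4, 2, -2] + [2, 1] ⊗ [1, -2] ⊗ [0, 1, -1] (written with every a and b primitive with positive leading entry and the scale carried by c; CP decompositions are not unique, and this one is verified by expanding entrywise), so rank(T) ≤ 3.
These bounds meet, so rank(T) = 3.
Check entry T[0,0,0] = -12: (1)·(1)·(-4) + (2)·(1)·(-4) + (2)·(1)·(0) = -12.

3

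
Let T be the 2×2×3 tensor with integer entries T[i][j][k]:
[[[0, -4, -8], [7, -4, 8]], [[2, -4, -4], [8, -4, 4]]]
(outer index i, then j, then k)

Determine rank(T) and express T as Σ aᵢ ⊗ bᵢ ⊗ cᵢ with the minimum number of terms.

Lower bound: the mode-3 unfolding of T (rows indexed by k, columns by (i,j) = (0,0), (0,1), (1,0), (1,1)) is [[0, 7, 2, 8], [-4, -4, -4, -4], [-8, 8, -4, 4]].
There the 3×3 minor on rows k ∈ {0, 1, 2}, columns (i,j) ∈ {(0,0), (0,1), (1,0)} is det [[0, 7, 2], [-4, -4, -4], [-8, 8, -4]] = -16 ≠ 0, so this unfolding has rank ≥ 3; CP rank is at least every unfolding rank, so rank(T) ≥ 3. (This is only a lower bound: in general the CP rank may exceed every unfolding rank, so we still need to exhibit 3 rank-1 terms summing to T.)
Upper bound: T is a sum of 3 rank-1 terms, T = [1, -2] ⊗ [0, 1] ⊗ [-1, 0, 0] + [1, 1] ⊗ [1, 1] ⊗ [4, -4, 0] + [2, 1] ⊗ [1, -1] ⊗ [-2, 0, -4] (one valid choice — decompositions are not unique — normalised so each a, b is primitive with positive first nonzero entry; check it by expanding all entries), so rank(T) ≤ 3.
These bounds meet, so rank(T) = 3.

rank(T) = 3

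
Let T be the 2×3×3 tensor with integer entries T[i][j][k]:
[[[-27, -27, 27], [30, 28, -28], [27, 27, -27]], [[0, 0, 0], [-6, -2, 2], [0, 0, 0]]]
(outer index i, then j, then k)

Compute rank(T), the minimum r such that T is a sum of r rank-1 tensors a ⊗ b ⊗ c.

Lower bound: in the mode-2 unfolding of T (rows indexed by j, columns by (i,k)) the 2×2 minor on rows j ∈ {0, 1}, columns (i,k) ∈ {(0,0), (0,1)} is det [[-27, -27], [30, 28]] = 54 ≠ 0, so that unfolding has rank ≥ 2 and hence rank(T) ≥ 2 (CP rank is at least every unfolding rank, though it can be larger).
Upper bound: with S_k = T[:,:,k], the two rank-1 terms a₁b₁ᵀ, a₂b₂ᵀ are the rank-1 members of the pencil x·S₀ + y·S₁.
The 2×2 minor of x·S₀ + y·S₁ on rows {0,1}, columns {0,1} is 162·x² + 216·xy + 54·y² = 54·(x + y)(3·x + y), vanishing at (x:y) = (1:-1) and (1:-3).
M₁ = S₀ − S₁ = [[0, 2, 0], [0, -4, 0]] = 2·[1, -2][0, 1, 0]ᵀ and M₂ = S₀ − 3·S₁ = [[54, -54, -54], [0, 0, 0]] = 54·[1, 0][1, -1, -1]ᵀ, so take a₁ = [1, -2], b₁ = [0, 1, 0], a₂ = [1, 0], b₂ = [1, -1, -1].
Each slice is an integer combination of E₁ = a₁b₁ᵀ and E₂ = a₂b₂ᵀ: S₀ = 3·E₁ − 27·E₂, S₁ = E₁ − 27·E₂, S₂ = −E₁ + 27·E₂; reading off coefficients, c₁ = [3, 1, -1] and c₂ = [-27, -27, 27].
Hence T = [1, -2] ⊗ [0, 1, 0] ⊗ [3, 1, -1] + [1, 0] ⊗ [1, -1, -1] ⊗ [-27, -27, 27], so rank(T) ≤ 2.
These bounds meet, so rank(T) = 2.

2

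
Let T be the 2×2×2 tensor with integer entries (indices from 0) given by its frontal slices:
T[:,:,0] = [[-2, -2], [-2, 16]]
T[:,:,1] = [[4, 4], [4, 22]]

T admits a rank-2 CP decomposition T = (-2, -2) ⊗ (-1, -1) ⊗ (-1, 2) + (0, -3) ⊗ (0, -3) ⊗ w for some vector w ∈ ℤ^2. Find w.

Subtract the known terms from T to get the rank-1 residual R = (0, -3) ⊗ (0, -3) ⊗ w, so R[i,j,k] = a[i]·b[j]·w[k]. Pick indices with nonzero a[1]·b[1] = (-3)·(-3) = 9. Only the fibre through (1,1,·) is needed: R[1,1,:] = T[1,1,:] − Σₗ aₗ[1]bₗ[1]cₗ = [16, 22] − (-2)·(-1)·(-1, 2) = [18, 18]. Then w[k] = R[1,1,k] / 9 for each k, giving w = [18, 18] / 9 = (2, 2).

w = (2, 2)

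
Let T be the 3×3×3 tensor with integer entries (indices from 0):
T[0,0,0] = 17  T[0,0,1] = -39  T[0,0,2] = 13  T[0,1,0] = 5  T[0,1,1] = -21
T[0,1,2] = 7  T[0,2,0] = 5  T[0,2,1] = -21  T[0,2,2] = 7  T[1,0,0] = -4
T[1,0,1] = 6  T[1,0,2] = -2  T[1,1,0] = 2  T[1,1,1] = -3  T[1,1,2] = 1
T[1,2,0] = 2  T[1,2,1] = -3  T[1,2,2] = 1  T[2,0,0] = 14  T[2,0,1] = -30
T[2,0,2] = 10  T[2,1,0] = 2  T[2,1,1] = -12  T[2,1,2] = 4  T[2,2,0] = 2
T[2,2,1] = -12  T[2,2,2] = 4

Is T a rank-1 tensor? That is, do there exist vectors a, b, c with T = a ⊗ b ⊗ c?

The mode-3 unfolding of T (rows indexed by k, columns by (i,j) = (0,0), (0,1), (0,2), (1,0), (1,1), (1,2), (2,0), (2,1), (2,2)) is [[17, 5, 5, -4, 2, 2, 14, 2, 2], [-39, -21, -21, 6, -3, -3, -30, -12, -12], [13, 7, 7, -2, 1, 1, 10, 4, 4]].
There the 2×2 minor on rows k ∈ {0, 1}, columns (i,j) ∈ {(0,0), (0,1)} is det [[17, 5], [-39, -21]] = -162 ≠ 0, so this unfolding has rank ≥ 2; CP rank is at least every unfolding rank, so rank(T) ≥ 2.
In particular rank(T) ≥ 2 > 1, so T is not rank-1.

No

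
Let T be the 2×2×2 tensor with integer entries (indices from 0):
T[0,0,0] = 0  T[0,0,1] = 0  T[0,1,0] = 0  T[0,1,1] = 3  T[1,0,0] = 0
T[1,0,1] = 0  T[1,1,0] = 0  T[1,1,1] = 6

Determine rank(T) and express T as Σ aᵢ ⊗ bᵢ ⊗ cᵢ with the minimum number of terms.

Lower bound: T ≠ 0 (e.g. T[0,1,1] = 3), so rank(T) ≥ 1.
Upper bound: if T = a ⊗ b ⊗ c then every fibre of T is a multiple of the corresponding factor, so read the factors off the fibres through the nonzero entry T[0,1,1] = 3.
The mode-1 fibre T[:,1,1] = [3, 6] gives a = (1, 2) (primitive direction); the mode-2 fibre T[0,:,1] = [0, 3] gives b = (0, 1); then c[k] = T[0,1,k] / (a[0]·b[1]) = [0, 3] / 1 = (0, 3).
Expanding (1, 2) ⊗ (0, 1) ⊗ (0, 3) reproduces all 8 entries of T, so T = (1, 2) ⊗ (0, 1) ⊗ (0, 3) and rank(T) ≤ 1.
These bounds meet, so rank(T) = 1.

rank(T) = 1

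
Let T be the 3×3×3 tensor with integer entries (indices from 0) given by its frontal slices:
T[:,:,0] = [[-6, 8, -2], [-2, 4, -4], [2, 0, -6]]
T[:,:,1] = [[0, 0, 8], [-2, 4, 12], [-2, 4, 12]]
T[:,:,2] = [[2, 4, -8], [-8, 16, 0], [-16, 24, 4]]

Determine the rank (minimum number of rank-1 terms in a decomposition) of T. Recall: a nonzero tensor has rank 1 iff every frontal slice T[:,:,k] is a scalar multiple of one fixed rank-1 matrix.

3

Lower bound: the mode-3 unfolding of T (rows indexed by k, columns by (i,j) = (0,0), (0,1), (0,2), (1,0), (1,1), (1,2), (2,0), (2,1), (2,2)) is [[-6, 8, -2, -2, 4, -4, 2, 0, -6], [0, 0, 8, -2, 4, 12, -2, 4, 12], [2, 4, -8, -8, 16, 0, -16, 24, 4]].
There the 3×3 minor on rows k ∈ {0, 1, 2}, columns (i,j) ∈ {(0,0), (0,1), (0,2)} is det [[-6, 8, -2], [0, 0, 8], [2, 4, -8]] = 320 ≠ 0, so this unfolding has rank ≥ 3; CP rank is at least every unfolding rank, so rank(T) ≥ 3. (This is only a lower bound: in general the CP rank may exceed every unfolding rank, so we still need to exhibit 3 rank-1 terms summing to T.)
Upper bound: T is a sum of 3 rank-1 terms, T = [1, 0, -1] ∘ [2, -2, -1] ∘ [-2, 0, 4] + [1, 1, 1] ∘ [1, -2, 2] ∘ [-2, 2, -4] + [1, 2, 2] ∘ [1, -2, -2] ∘ [0, -2, -2] (written with every a and b primitive with positive leading entry and the scale carried by c; CP decompositions are not unique, and this one is verified by expanding entrywise), so rank(T) ≤ 3.
These bounds meet, so rank(T) = 3.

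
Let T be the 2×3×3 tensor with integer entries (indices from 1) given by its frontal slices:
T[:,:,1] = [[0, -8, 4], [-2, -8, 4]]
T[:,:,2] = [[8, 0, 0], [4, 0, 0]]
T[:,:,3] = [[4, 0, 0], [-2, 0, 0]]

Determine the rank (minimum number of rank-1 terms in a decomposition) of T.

3

Lower bound: the mode-3 unfolding of T (rows indexed by k, columns by (i,j) = (1,1), (1,2), (1,3), (2,1), (2,2), (2,3)) is [[0, -8, 4, -2, -8, 4], [8, 0, 0, 4, 0, 0], [4, 0, 0, -2, 0, 0]].
There the 3×3 minor on rows k ∈ {1, 2, 3}, columns (i,j) ∈ {(1,1), (1,2), (2,1)} is det [[0, -8, -2], [8, 0, 4], [4, 0, -2]] = -256 ≠ 0, so this unfolding has rank ≥ 3; CP rank is at least every unfolding rank, so rank(T) ≥ 3. (This is only a lower bound: in general the CP rank may exceed every unfolding rank, so we still need to exhibit 3 rank-1 terms summing to T.)
Upper bound: T is a sum of 3 rank-1 terms, T = [0, 1] ⊗ [1, 0, 0] ⊗ [-4, 0, -4] + [1, 1] ⊗ [1, -2, 1] ⊗ [4, 0, 0] + [2, 1] ⊗ [1, 0, 0] ⊗ [-2, 4, 2] (written with every a and b primitive with positive leading entry and the scale carried by c; CP decompositions are not unique, and this one is verified by expanding entrywise), so rank(T) ≤ 3.
These bounds meet, so rank(T) = 3.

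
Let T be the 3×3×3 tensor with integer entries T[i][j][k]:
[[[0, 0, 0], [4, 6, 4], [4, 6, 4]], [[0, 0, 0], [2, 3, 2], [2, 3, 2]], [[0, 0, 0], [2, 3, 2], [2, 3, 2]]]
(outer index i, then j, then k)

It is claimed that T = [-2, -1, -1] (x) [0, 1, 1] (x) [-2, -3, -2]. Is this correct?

Reconstruct entrywise from the claimed factors. For example, T[0,0,1] = 0 and Σₗ aₗ[0]bₗ[0]cₗ[1] = (-2)·(0)·(-3) = 0; checking all 27 entries, every one matches. The claim holds.

Yes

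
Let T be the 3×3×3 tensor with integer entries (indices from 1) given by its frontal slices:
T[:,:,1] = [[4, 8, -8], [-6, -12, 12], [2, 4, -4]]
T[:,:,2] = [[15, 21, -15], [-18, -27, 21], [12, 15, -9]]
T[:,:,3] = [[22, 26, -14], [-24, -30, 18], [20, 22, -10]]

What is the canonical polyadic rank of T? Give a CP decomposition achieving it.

Lower bound: in the mode-1 unfolding of T (rows indexed by i, columns by (j,k)) the 2×2 minor on rows i ∈ {1, 2}, columns (j,k) ∈ {(1,1), (1,2)} is det [[4, 15], [-6, -18]] = 18 ≠ 0, so that unfolding has rank ≥ 2 and hence rank(T) ≥ 2 (CP rank is at least every unfolding rank, though it can be larger).
Upper bound: with S_k = T[:,:,k], the two rank-1 terms a₁b₁ᵀ, a₂b₂ᵀ are the rank-1 members of the pencil x·S₁ + y·S₂.
The 2×2 minor of x·S₁ + y·S₂ on rows {1,2}, columns {1,2} is −18·xy − 27·y² = (-9)·(2·x + 3·y)(y), vanishing at (x:y) = (3:-2) and (1:0).
M₁ = 3·S₁ − 2·S₂ = [[-18, -18, 6], [18, 18, -6], [-18, -18, 6]] = (-6)·(1, -1, 1)(3, 3, -1)ᵀ and M₂ = S₁ = [[4, 8, -8], [-6, -12, 12], [2, 4, -4]] = 2·(2, -3, 1)(1, 2, -2)ᵀ, so take a₁ = (1, -1, 1), b₁ = (3, 3, -1), a₂ = (2, -3, 1), b₂ = (1, 2, -2).
Each slice is an integer combination of E₁ = a₁b₁ᵀ and E₂ = a₂b₂ᵀ: S₁ = 2·E₂, S₂ = 3·E₁ + 3·E₂, S₃ = 6·E₁ + 2·E₂; reading off coefficients, c₁ = (0, 3, 6) and c₂ = (2, 3, 2).
Hence T = (1, -1, 1) (x) (3, 3, -1) (x) (0, 3, 6) + (2, -3, 1) (x) (1, 2, -2) (x) (2, 3, 2), so rank(T) ≤ 2.
These bounds meet, so rank(T) = 2.

rank(T) = 2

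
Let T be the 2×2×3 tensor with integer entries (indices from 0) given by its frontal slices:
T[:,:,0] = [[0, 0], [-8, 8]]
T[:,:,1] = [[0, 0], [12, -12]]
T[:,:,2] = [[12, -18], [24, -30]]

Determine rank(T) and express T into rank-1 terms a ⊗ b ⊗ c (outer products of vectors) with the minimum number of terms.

Lower bound: in the mode-1 unfolding of T (rows indexed by i, columns by (j,k)) the 2×2 minor on rows i ∈ {0, 1}, columns (j,k) ∈ {(0,0), (0,2)} is det [[0, 12], [-8, 24]] = 96 ≠ 0, so that unfolding has rank ≥ 2 and hence rank(T) ≥ 2 (CP rank is at least every unfolding rank, though it can be larger).
Upper bound: with S_k = T[:,:,k], the two rank-1 terms a₁b₁ᵀ, a₂b₂ᵀ are the rank-1 members of the pencil x·S₀ + y·S₂.
det(x·S₀ + y·S₂) is −48·xy + 72·y² = (-24)·(2·x − 3·y)(y), vanishing at (x:y) = (3:2) and (1:0).
M₁ = 3·S₀ + 2·S₂ = [[24, -36], [24, -36]] = 12·[1, 1][2, -3]ᵀ and M₂ = S₀ = [[0, 0], [-8, 8]] = (-8)·[0, 1][1, -1]ᵀ, so take a₁ = [1, 1], b₁ = [2, -3], a₂ = [0, 1], b₂ = [1, -1].
Each slice is an integer combination of E₁ = a₁b₁ᵀ and E₂ = a₂b₂ᵀ: S₀ = −8·E₂, S₁ = 12·E₂, S₂ = 6·E₁ + 12·E₂; reading off coefficients, c₁ = [0, 0, 6] and c₂ = [-8, 12, 12].
Hence T = [1, 1] ⊗ [2, -3] ⊗ [0, 0, 6] + [0, 1] ⊗ [1, -1] ⊗ [-8, 12, 12], so rank(T) ≤ 2.
These bounds meet, so rank(T) = 2.

rank(T) = 2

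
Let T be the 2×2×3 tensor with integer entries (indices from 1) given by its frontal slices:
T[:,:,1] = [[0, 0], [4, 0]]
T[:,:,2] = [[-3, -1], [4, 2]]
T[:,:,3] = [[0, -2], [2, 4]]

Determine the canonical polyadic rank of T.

3

Lower bound: the mode-3 unfolding of T (rows indexed by k, columns by (i,j) = (1,1), (1,2), (2,1), (2,2)) is [[0, 0, 4, 0], [-3, -1, 4, 2], [0, -2, 2, 4]].
There the 3×3 minor on rows k ∈ {1, 2, 3}, columns (i,j) ∈ {(1,1), (1,2), (2,1)} is det [[0, 0, 4], [-3, -1, 4], [0, -2, 2]] = 24 ≠ 0, so this unfolding has rank ≥ 3; CP rank is at least every unfolding rank, so rank(T) ≥ 3. (Flattening ranks never certify an upper bound on CP rank; for that we must actually write T with 3 rank-1 terms.)
Upper bound: T is a sum of 3 rank-1 terms, T = (1, -2) (x) (1, 1) (x) (0, -1, -2) + (1, 0) (x) (1, 0) (x) (-4, -4, 4) + (1, 1) (x) (1, 0) (x) (4, 2, -2) (written with every a and b primitive with positive leading entry and the scale carried by c; CP decompositions are not unique, and this one is verified by expanding entrywise), so rank(T) ≤ 3.
These bounds meet, so rank(T) = 3.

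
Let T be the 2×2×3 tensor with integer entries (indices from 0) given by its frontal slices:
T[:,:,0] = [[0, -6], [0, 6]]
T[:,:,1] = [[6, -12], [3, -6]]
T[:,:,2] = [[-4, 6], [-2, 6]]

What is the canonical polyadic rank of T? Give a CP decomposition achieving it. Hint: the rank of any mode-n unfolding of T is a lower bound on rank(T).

Lower bound: the mode-1 unfolding of T (rows indexed by i, columns by (j,k) = (0,0), (0,1), (0,2), (1,0), (1,1), (1,2)) is [[0, 6, -4, -6, -12, 6], [0, 3, -2, 6, -6, 6]].
There the 2×2 minor on rows i ∈ {0, 1}, columns (j,k) ∈ {(0,1), (1,0)} is det [[6, -6], [3, 6]] = 54 ≠ 0, so this unfolding has rank ≥ 2; CP rank is at least every unfolding rank, so rank(T) ≥ 2. (Unfolding ranks only ever bound the CP rank from below — rank(T) can be strictly larger than all of them — so the matching upper bound has to come from an explicit 2-term decomposition.)
Upper bound — finding two terms. Write S_k = T[:,:,k] for the frontal slices: S₀ = [[0, -6], [0, 6]], S₁ = [[6, -12], [3, -6]], S₂ = [[-4, 6], [-2, 6]].
If T = a₁ ⊗ b₁ ⊗ c₁ + a₂ ⊗ b₂ ⊗ c₂ then each S_k = c₁[k]·a₁b₁ᵀ + c₂[k]·a₂b₂ᵀ. S₀ and S₁ are linearly independent, so a₁b₁ᵀ and a₂b₂ᵀ must span the same plane of matrices: they are the rank-1 matrices of the form x·S₀ + y·S₁.
det(x·S₀ + y·S₁) is 54·xy = 54·(y)(x), vanishing at (x:y) = (1:0) and (0:1).
M₁ = S₀ = [[0, -6], [0, 6]] = (-6)·[1, -1][0, 1]ᵀ and M₂ = S₁ = [[6, -12], [3, -6]] = 3·[2, 1][1, -2]ᵀ, so take a₁ = [1, -1], b₁ = [0, 1], a₂ = [2, 1], b₂ = [1, -2].
Each slice is an integer combination of E₁ = a₁b₁ᵀ and E₂ = a₂b₂ᵀ: S₀ = −6·E₁, S₁ = 3·E₂, S₂ = −2·E₁ − 2·E₂; reading off coefficients, c₁ = [-6, 0, -2] and c₂ = [0, 3, -2].
Hence T = [1, -1] ⊗ [0, 1] ⊗ [-6, 0, -2] + [2, 1] ⊗ [1, -2] ⊗ [0, 3, -2], so rank(T) ≤ 2.
These bounds meet, so rank(T) = 2.

rank(T) = 2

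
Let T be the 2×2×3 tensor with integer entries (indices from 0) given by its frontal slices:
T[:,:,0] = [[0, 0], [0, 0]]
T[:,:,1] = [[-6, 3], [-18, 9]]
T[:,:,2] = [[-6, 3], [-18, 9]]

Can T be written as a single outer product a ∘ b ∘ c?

Yes

If T = a ∘ b ∘ c then every fibre of T is a multiple of the corresponding factor, so read the factors off the fibres through the nonzero entry T[0,0,1] = -6.
The mode-1 fibre T[:,0,1] = [-6, -18] gives a = (1, 3) (primitive direction); the mode-2 fibre T[0,:,1] = [-6, 3] gives b = (2, -1); then c[k] = T[0,0,k] / (a[0]·b[0]) = [0, -6, -6] / 2 = (0, -3, -3).
Expanding (1, 3) ∘ (2, -1) ∘ (0, -3, -3) reproduces all 12 entries of T, so T = (1, 3) ∘ (2, -1) ∘ (0, -3, -3) and rank(T) ≤ 1.
Equivalently every frontal slice T[:,:,k] is c[k] times the rank-1 matrix (1, 3) ∘ (2, -1). So T has rank 1 (it is nonzero).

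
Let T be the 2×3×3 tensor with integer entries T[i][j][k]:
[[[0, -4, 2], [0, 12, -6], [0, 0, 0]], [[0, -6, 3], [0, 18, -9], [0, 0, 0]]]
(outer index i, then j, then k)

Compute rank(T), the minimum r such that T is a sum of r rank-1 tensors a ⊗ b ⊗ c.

Lower bound: T ≠ 0 (e.g. T[0,0,1] = -4), so rank(T) ≥ 1.
Upper bound: the mode-1 fibre T[:,0,1] = [-4, -6] gives a = (2, 3) (primitive direction); the mode-2 fibre T[0,:,1] = [-4, 12, 0] gives b = (1, -3, 0); then c[k] = T[0,0,k] / (a[0]·b[0]) = [0, -4, 2] / 2 = (0, -2, 1).
Expanding (2, 3) ⊗ (1, -3, 0) ⊗ (0, -2, 1) reproduces all 18 entries of T, so T = (2, 3) ⊗ (1, -3, 0) ⊗ (0, -2, 1) and rank(T) ≤ 1.
These bounds meet, so rank(T) = 1.

1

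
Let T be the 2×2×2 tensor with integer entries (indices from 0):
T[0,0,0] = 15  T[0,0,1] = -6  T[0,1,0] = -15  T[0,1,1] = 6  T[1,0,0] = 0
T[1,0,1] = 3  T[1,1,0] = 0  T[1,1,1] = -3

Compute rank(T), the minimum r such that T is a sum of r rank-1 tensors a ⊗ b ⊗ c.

2

Lower bound: the mode-1 unfolding of T (rows indexed by i, columns by (j,k) = (0,0), (0,1), (1,0), (1,1)) is [[15, -6, -15, 6], [0, 3, 0, -3]].
There the 2×2 minor on rows i ∈ {0, 1}, columns (j,k) ∈ {(0,0), (0,1)} is det [[15, -6], [0, 3]] = 45 ≠ 0, so this unfolding has rank ≥ 2; CP rank is at least every unfolding rank, so rank(T) ≥ 2. (Flattening ranks never certify an upper bound on CP rank; for that we must actually write T with 2 rank-1 terms.)
Upper bound — finding two terms. Every mode-2 slice of T is a multiple of one matrix: T[:,j,:] = b[j]·M with b = [1, -1] and M = [[15, -6], [0, 3]] (rows indexed by i, columns by k). So it suffices to write M as a sum of two rank-1 matrices.
Splitting M by its rows (i = 0, 1), M = [1, 0][15, -6]ᵀ + [0, 1][0, 3]ᵀ.
Hence T = [1, 0] ⊗ [1, -1] ⊗ [15, -6] + [0, 1] ⊗ [1, -1] ⊗ [0, 3], so rank(T) ≤ 2.
These bounds meet, so rank(T) = 2.
Check entry T[0,1,1] = 6: (1)·(-1)·(-6) + (0)·(-1)·(3) = 6.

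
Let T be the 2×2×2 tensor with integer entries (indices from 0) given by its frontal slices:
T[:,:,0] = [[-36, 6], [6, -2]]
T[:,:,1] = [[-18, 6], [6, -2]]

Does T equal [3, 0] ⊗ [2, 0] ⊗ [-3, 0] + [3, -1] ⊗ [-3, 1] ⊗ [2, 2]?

Reconstruct entrywise from the claimed factors. For example, T[0,0,0] = -36 and Σₗ aₗ[0]bₗ[0]cₗ[0] = (3)·(2)·(-3) + (3)·(-3)·(2) = -36; checking all 8 entries, every one matches. The claim holds.

Yes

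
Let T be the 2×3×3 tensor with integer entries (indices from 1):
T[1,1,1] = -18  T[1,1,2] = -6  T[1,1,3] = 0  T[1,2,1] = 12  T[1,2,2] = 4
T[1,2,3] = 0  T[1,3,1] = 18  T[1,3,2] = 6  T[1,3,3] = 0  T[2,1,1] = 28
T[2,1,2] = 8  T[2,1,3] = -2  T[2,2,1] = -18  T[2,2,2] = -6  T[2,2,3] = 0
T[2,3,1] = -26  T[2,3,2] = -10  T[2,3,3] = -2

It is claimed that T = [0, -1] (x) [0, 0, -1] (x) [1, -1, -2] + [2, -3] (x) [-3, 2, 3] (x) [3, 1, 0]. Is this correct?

No

Reconstruct entry (2,1,1) from the claimed factors: Σₗ aₗ[2]bₗ[1]cₗ[1] = (-1)·(0)·(1) + (-3)·(-3)·(3) = 27, but T[2,1,1] = 28. The claim is false.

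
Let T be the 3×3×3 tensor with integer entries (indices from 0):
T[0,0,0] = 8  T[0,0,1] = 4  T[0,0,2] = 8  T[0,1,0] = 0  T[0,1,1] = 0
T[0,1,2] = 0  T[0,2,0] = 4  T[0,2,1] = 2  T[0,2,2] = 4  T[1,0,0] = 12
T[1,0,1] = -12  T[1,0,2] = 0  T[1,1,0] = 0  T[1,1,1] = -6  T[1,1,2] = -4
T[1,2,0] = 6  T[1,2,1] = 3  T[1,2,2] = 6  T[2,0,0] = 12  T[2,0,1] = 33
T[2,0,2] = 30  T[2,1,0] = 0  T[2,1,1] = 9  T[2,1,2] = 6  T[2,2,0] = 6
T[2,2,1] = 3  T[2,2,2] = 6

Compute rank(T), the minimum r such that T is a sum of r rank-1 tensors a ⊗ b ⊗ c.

2

Lower bound: in the mode-1 unfolding of T (rows indexed by i, columns by (j,k)) the 2×2 minor on rows i ∈ {0, 1}, columns (j,k) ∈ {(0,0), (0,1)} is det [[8, 4], [12, -12]] = -144 ≠ 0, so that unfolding has rank ≥ 2 and hence rank(T) ≥ 2 (CP rank is at least every unfolding rank, though it can be larger).
Upper bound: with S_k = T[:,:,k], the two rank-1 terms a₁b₁ᵀ, a₂b₂ᵀ are the rank-1 members of the pencil x·S₀ + y·S₁.
The 2×2 minor of x·S₀ + y·S₁ on rows {0,1}, columns {0,1} is −48·xy − 24·y² = (-24)·(y)(2·x + y), vanishing at (x:y) = (1:0) and (1:-2).
M₁ = S₀ = [[8, 0, 4], [12, 0, 6], [12, 0, 6]] = 2·[2, 3, 3][2, 0, 1]ᵀ and M₂ = S₀ − 2·S₁ = [[0, 0, 0], [36, 12, 0], [-54, -18, 0]] = 6·[0, 2, -3][3, 1, 0]ᵀ, so take a₁ = [2, 3, 3], b₁ = [2, 0, 1], a₂ = [0, 2, -3], b₂ = [3, 1, 0].
Each slice is an integer combination of E₁ = a₁b₁ᵀ and E₂ = a₂b₂ᵀ: S₀ = 2·E₁, S₁ = E₁ − 3·E₂, S₂ = 2·E₁ − 2·E₂; reading off coefficients, c₁ = [2, 1, 2] and c₂ = [0, -3, -2].
Hence T = [2, 3, 3] ⊗ [2, 0, 1] ⊗ [2, 1, 2] + [0, 2, -3] ⊗ [3, 1, 0] ⊗ [0, -3, -2], so rank(T) ≤ 2.
These bounds meet, so rank(T) = 2.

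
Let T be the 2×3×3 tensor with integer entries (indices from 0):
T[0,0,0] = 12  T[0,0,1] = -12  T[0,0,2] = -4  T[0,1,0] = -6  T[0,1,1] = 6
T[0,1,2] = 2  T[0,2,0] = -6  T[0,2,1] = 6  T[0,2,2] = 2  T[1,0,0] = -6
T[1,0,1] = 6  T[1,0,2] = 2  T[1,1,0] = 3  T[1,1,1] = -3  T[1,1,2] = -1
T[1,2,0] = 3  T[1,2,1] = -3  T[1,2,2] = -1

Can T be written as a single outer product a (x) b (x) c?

If T = a (x) b (x) c then every fibre of T is a multiple of the corresponding factor, so read the factors off the fibres through the nonzero entry T[0,0,0] = 12.
The mode-1 fibre T[:,0,0] = [12, -6] gives a = (2, -1) (primitive direction); the mode-2 fibre T[0,:,0] = [12, -6, -6] gives b = (2, -1, -1); then c[k] = T[0,0,k] / (a[0]·b[0]) = [12, -12, -4] / 4 = (3, -3, -1).
Expanding (2, -1) (x) (2, -1, -1) (x) (3, -3, -1) reproduces all 18 entries of T, so T = (2, -1) (x) (2, -1, -1) (x) (3, -3, -1) and rank(T) ≤ 1.
Equivalently every frontal slice T[:,:,k] is c[k] times the rank-1 matrix (2, -1) (x) (2, -1, -1). So T has rank 1 (it is nonzero).

Yes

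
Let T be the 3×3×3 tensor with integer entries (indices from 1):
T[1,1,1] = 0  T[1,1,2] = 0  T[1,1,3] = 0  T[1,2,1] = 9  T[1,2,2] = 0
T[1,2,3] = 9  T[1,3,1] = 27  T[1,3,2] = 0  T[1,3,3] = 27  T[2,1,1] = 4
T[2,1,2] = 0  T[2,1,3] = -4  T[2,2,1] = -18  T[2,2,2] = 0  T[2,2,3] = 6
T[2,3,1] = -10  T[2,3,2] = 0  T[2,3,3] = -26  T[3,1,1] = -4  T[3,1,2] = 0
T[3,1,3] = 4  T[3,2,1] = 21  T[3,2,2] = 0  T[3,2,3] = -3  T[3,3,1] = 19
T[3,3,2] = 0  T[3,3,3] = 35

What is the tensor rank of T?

Lower bound: the mode-2 unfolding of T (rows indexed by j, columns by (i,k) = (1,1), (1,2), (1,3), (2,1), (2,2), (2,3), (3,1), (3,2), (3,3)) is [[0, 0, 0, 4, 0, -4, -4, 0, 4], [9, 0, 9, -18, 0, 6, 21, 0, -3], [27, 0, 27, -10, 0, -26, 19, 0, 35]].
There the 2×2 minor on rows j ∈ {1, 2}, columns (i,k) ∈ {(1,1), (2,1)} is det [[0, 4], [9, -18]] = -36 ≠ 0, so this unfolding has rank ≥ 2; CP rank is at least every unfolding rank, so rank(T) ≥ 2. (Unfolding ranks only ever bound the CP rank from below — rank(T) can be strictly larger than all of them — so the matching upper bound has to come from an explicit 2-term decomposition.)
Upper bound — finding two terms. Write S_k = T[:,:,k] for the frontal slices: S₁ = [[0, 9, 27], [4, -18, -10], [-4, 21, 19]], S₂ = [[0, 0, 0], [0, 0, 0], [0, 0, 0]], S₃ = [[0, 9, 27], [-4, 6, -26], [4, -3, 35]].
If T = a₁ ∘ b₁ ∘ c₁ + a₂ ∘ b₂ ∘ c₂ then each S_k = c₁[k]·a₁b₁ᵀ + c₂[k]·a₂b₂ᵀ. S₁ and S₃ are linearly independent, so a₁b₁ᵀ and a₂b₂ᵀ must span the same plane of matrices: they are the rank-1 matrices of the form x·S₁ + y·S₃.
The 2×2 minor of x·S₁ + y·S₃ on rows {1,2}, columns {1,2} is −36·x² + 36·y² = (-36)·(x − y)(x + y), vanishing at (x:y) = (1:1) and (1:-1).
M₁ = S₁ + S₃ = [[0, 18, 54], [0, -12, -36], [0, 18, 54]] = 6·[3, -2, 3][0, 1, 3]ᵀ and M₂ = S₁ − S₃ = [[0, 0, 0], [8, -24, 16], [-8, 24, -16]] = 8·[0, 1, -1][1, -3, 2]ᵀ, so take a₁ = [3, -2, 3], b₁ = [0, 1, 3], a₂ = [0, 1, -1], b₂ = [1, -3, 2].
Each slice is an integer combination of E₁ = a₁b₁ᵀ and E₂ = a₂b₂ᵀ: S₁ = 3·E₁ + 4·E₂, S₂ = 0, S₃ = 3·E₁ − 4·E₂; reading off coefficients, c₁ = [3, 0, 3] and c₂ = [4, 0, -4].
Hence T = [3, -2, 3] ∘ [0, 1, 3] ∘ [3, 0, 3] + [0, 1, -1] ∘ [1, -3, 2] ∘ [4, 0, -4], so rank(T) ≤ 2.
These bounds meet, so rank(T) = 2.

2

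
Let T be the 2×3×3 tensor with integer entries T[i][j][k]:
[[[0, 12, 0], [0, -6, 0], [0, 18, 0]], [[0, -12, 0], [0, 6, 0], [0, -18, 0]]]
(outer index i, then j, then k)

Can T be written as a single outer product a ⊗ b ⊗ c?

Yes

If T = a ⊗ b ⊗ c then every fibre of T is a multiple of the corresponding factor, so read the factors off the fibres through the nonzero entry T[0,0,1] = 12.
The mode-1 fibre T[:,0,1] = [12, -12] gives a = [1, -1] (primitive direction); the mode-2 fibre T[0,:,1] = [12, -6, 18] gives b = [2, -1, 3]; then c[k] = T[0,0,k] / (a[0]·b[0]) = [0, 12, 0] / 2 = [0, 6, 0].
Expanding [1, -1] ⊗ [2, -1, 3] ⊗ [0, 6, 0] reproduces all 18 entries of T, so T = [1, -1] ⊗ [2, -1, 3] ⊗ [0, 6, 0] and rank(T) ≤ 1.
Equivalently every frontal slice T[:,:,k] is c[k] times the rank-1 matrix [1, -1] ⊗ [2, -1, 3]. So T has rank 1 (it is nonzero).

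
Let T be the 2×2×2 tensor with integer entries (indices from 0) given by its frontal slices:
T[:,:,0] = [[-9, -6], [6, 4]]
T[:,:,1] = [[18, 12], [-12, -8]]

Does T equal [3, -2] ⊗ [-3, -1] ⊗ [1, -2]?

No

Reconstruct entry (0,1,0) from the claimed factors: Σₗ aₗ[0]bₗ[1]cₗ[0] = (3)·(-1)·(1) = -3, but T[0,1,0] = -6. The claim is false.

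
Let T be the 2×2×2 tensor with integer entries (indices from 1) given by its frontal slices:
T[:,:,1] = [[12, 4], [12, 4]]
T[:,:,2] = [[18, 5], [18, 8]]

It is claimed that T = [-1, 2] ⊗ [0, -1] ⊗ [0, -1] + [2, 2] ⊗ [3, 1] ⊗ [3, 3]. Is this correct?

No

Reconstruct entry (1,1,1) from the claimed factors: Σₗ aₗ[1]bₗ[1]cₗ[1] = (-1)·(0)·(0) + (2)·(3)·(3) = 18, but T[1,1,1] = 12. The claim is false.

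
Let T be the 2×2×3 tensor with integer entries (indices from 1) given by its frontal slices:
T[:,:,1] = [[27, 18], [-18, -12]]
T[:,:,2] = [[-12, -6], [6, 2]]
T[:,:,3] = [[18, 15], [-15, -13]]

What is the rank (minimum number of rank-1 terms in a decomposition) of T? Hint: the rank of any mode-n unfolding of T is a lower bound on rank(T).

2

Lower bound: in the mode-1 unfolding of T (rows indexed by i, columns by (j,k)) the 2×2 minor on rows i ∈ {1, 2}, columns (j,k) ∈ {(1,1), (1,2)} is det [[27, -12], [-18, 6]] = -54 ≠ 0, so that unfolding has rank ≥ 2 and hence rank(T) ≥ 2 (CP rank is at least every unfolding rank, though it can be larger).
Upper bound: with S_k = T[:,:,k], the two rank-1 terms a₁b₁ᵀ, a₂b₂ᵀ are the rank-1 members of the pencil x·S₁ + y·S₂.
det(x·S₁ + y·S₂) is −18·xy + 12·y² = (-6)·(3·x − 2·y)(y), vanishing at (x:y) = (2:3) and (1:0).
M₁ = 2·S₁ + 3·S₂ = [[18, 18], [-18, -18]] = 18·(1, -1)(1, 1)ᵀ and M₂ = S₁ = [[27, 18], [-18, -12]] = 3·(3, -2)(3, 2)ᵀ, so take a₁ = (1, -1), b₁ = (1, 1), a₂ = (3, -2), b₂ = (3, 2).
Each slice is an integer combination of E₁ = a₁b₁ᵀ and E₂ = a₂b₂ᵀ: S₁ = 3·E₂, S₂ = 6·E₁ − 2·E₂, S₃ = 9·E₁ + E₂; reading off coefficients, c₁ = (0, 6, 9) and c₂ = (3, -2, 1).
Hence T = (1, -1) ∘ (1, 1) ∘ (0, 6, 9) + (3, -2) ∘ (3, 2) ∘ (3, -2, 1), so rank(T) ≤ 2.
These bounds meet, so rank(T) = 2.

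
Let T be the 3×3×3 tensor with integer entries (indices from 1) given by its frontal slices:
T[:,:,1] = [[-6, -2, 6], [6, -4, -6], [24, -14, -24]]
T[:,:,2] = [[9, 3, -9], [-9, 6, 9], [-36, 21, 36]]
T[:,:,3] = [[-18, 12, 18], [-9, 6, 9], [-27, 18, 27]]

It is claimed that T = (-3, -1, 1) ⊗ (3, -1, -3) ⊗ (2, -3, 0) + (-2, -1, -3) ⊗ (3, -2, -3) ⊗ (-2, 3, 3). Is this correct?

Reconstruct entry (2,1,1) from the claimed factors: Σₗ aₗ[2]bₗ[1]cₗ[1] = (-1)·(3)·(2) + (-1)·(3)·(-2) = 0, but T[2,1,1] = 6. The claim is false.

No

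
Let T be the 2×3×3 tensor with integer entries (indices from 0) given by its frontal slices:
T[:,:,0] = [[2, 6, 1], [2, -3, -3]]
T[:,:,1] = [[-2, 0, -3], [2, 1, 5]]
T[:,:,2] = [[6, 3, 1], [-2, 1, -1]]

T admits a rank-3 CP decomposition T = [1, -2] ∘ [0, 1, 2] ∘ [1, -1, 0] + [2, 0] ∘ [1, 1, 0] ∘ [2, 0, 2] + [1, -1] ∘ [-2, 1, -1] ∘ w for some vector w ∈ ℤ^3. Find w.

w = [1, 1, -1]

Subtract the known terms from T to get the rank-1 residual R = [1, -1] ∘ [-2, 1, -1] ∘ w, so R[i,j,k] = a[i]·b[j]·w[k]. Pick indices with nonzero a[0]·b[0] = (1)·(-2) = -2. Only the fibre through (0,0,·) is needed: R[0,0,:] = T[0,0,:] − Σₗ aₗ[0]bₗ[0]cₗ = [2, -2, 6] − (1)·(0)·[1, -1, 0] − (2)·(1)·[2, 0, 2] = [-2, -2, 2]. Then w[k] = R[0,0,k] / -2 for each k, giving w = [-2, -2, 2] / -2 = [1, 1, -1].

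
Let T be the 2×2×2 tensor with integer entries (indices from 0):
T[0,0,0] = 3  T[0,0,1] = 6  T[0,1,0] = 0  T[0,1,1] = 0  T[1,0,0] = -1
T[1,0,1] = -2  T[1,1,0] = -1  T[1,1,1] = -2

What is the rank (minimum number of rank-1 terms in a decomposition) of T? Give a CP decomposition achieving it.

Lower bound: the mode-2 unfolding of T (rows indexed by j, columns by (i,k) = (0,0), (0,1), (1,0), (1,1)) is [[3, 6, -1, -2], [0, 0, -1, -2]].
There the 2×2 minor on rows j ∈ {0, 1}, columns (i,k) ∈ {(0,0), (1,0)} is det [[3, -1], [0, -1]] = -3 ≠ 0, so this unfolding has rank ≥ 2; CP rank is at least every unfolding rank, so rank(T) ≥ 2. (Flattening ranks never certify an upper bound on CP rank; for that we must actually write T with 2 rank-1 terms.)
Upper bound — finding two terms. Every mode-3 slice of T is a multiple of one matrix: T[:,:,k] = c[k]·M with c = [1, 2] and M = [[3, 0], [-1, -1]] (rows indexed by i, columns by j). So it suffices to write M as a sum of two rank-1 matrices.
Splitting M by its rows (i = 0, 1), M = [1, 0][3, 0]ᵀ + [0, 1][-1, -1]ᵀ.
Hence T = [1, 0] (x) [3, 0] (x) [1, 2] + [0, 1] (x) [-1, -1] (x) [1, 2], so rank(T) ≤ 2.
These bounds meet, so rank(T) = 2.

rank(T) = 2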